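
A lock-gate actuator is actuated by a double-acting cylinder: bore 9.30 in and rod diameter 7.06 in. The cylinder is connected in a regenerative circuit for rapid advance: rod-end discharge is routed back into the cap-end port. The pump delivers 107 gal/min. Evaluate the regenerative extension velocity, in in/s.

v ≈ 10.5 in/s

In regeneration the rod-end outflow joins the pump flow into the cap end, so the net volume the pump must supply per unit advance equals the rod cross-section area.
Rod cross-section A_rod = π/4 × (7.06 in)² = 39.15 in^2
v = Q_pump / A_rod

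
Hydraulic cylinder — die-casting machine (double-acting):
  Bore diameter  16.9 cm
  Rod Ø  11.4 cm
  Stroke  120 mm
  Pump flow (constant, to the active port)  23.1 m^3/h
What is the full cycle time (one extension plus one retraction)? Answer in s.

Cap-side area A_cap = π/4 × (16.9 cm)² = 224.3 cm^2
Rod-side annular area A_ann = π/4 × (16.9² − 11.4²) = 122.2 cm^2
t_ext = A_cap·L/Q = 0.4195 s
t_ret = A_ann·L/Q = 0.2286 s
t_cycle = t_ext + t_ret

t ≈ 0.648 s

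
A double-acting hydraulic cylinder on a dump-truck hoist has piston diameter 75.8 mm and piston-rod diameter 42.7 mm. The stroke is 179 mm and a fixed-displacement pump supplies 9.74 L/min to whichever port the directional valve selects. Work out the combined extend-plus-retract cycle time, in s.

Cap-side area A_cap = π/4 × (75.8 mm)² = 4513 mm^2
Rod-side annular area A_ann = π/4 × (75.8² − 42.7²) = 3081 mm^2
t_ext = A_cap·L/Q = 4.976 s
t_ret = A_ann·L/Q = 3.397 s
t_cycle = t_ext + t_ret

t ≈ 8.37 s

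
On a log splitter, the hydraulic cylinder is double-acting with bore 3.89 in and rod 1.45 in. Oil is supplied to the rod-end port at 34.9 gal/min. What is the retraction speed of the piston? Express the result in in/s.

Rod-side annular area A_ann = π/4 × (3.89² − 1.45²) = 10.23 in^2
Flow into the rod-end port fills the annular volume.
v = Q / A

v ≈ 13.1 in/s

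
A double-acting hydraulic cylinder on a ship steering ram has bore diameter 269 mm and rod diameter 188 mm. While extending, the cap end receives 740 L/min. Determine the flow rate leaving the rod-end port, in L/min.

Cap-side area A_cap = π/4 × (269 mm)² = 56830 mm^2
Rod-side annular area A_ann = π/4 × (269² − 188²) = 29070 mm^2
Piston speed v = Q_in/A_cap; rod-end outflow Q_out = v × A_ann = Q_in × A_ann/A_cap.

Q_out ≈ 379 L/min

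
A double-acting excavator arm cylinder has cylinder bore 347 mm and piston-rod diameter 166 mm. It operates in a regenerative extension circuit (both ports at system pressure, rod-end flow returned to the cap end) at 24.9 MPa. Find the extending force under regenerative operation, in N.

F ≈ 5.39e5 N

With equal pressure on both faces, forces on the annular region cancel; the net push is pressure × rod cross-section.
Rod cross-section A_rod = π/4 × (166 mm)² = 21640 mm^2
F = P × A_rod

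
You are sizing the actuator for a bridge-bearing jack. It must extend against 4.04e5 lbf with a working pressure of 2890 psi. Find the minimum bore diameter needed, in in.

D ≈ 13.3 in

Extension force acts on the full piston face: F = P × (π/4)D².
D = √(4F / (πP)) = √(4 × 4.04e5 lbf / (π × 2890 psi))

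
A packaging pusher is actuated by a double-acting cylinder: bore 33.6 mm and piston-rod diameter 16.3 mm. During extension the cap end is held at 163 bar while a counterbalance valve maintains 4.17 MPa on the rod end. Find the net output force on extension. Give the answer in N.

F ≈ 11600 N

Cap-side area A_cap = π/4 × (33.6 mm)² = 886.7 mm^2
Rod-side annular area A_ann = π/4 × (33.6² − 16.3²) = 678.0 mm^2
Net thrust = P_cap·A_cap − P_rod·A_ann = 14450 N − 2827 N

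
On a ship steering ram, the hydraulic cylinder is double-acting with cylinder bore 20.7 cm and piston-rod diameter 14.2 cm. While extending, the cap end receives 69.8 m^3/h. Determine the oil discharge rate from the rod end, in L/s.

Q_out ≈ 10.3 L/s

Cap-side area A_cap = π/4 × (20.7 cm)² = 336.5 cm^2
Rod-side annular area A_ann = π/4 × (20.7² − 14.2²) = 178.2 cm^2
Piston speed v = Q_in/A_cap; rod-end outflow Q_out = v × A_ann = Q_in × A_ann/A_cap.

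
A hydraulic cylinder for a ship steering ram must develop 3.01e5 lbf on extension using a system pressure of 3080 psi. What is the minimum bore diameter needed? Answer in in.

D ≈ 11.2 in

Extension force acts on the full piston face: F = P × (π/4)D².
D = √(4F / (πP)) = √(4 × 3.01e5 lbf / (π × 3080 psi))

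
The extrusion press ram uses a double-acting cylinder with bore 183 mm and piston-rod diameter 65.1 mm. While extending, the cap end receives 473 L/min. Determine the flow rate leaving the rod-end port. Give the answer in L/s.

Q_out ≈ 6.89 L/s

Cap-side area A_cap = π/4 × (183 mm)² = 26300 mm^2
Rod-side annular area A_ann = π/4 × (183² − 65.1²) = 22970 mm^2
Piston speed v = Q_in/A_cap; rod-end outflow Q_out = v × A_ann = Q_in × A_ann/A_cap.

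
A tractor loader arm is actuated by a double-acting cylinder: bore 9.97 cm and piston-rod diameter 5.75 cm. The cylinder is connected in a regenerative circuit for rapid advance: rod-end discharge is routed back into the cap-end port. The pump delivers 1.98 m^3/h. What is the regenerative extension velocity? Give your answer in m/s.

In regeneration the rod-end outflow joins the pump flow into the cap end, so the net volume the pump must supply per unit advance equals the rod cross-section area.
Rod cross-section A_rod = π/4 × (5.75 cm)² = 25.97 cm^2
v = Q_pump / A_rod

v ≈ 0.212 m/s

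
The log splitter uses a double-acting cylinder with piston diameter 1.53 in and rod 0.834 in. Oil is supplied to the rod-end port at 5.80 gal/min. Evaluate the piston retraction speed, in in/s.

v ≈ 17.3 in/s

Rod-side annular area A_ann = π/4 × (1.53² − 0.834²) = 1.292 in^2
Flow into the rod-end port fills the annular volume.
v = Q / A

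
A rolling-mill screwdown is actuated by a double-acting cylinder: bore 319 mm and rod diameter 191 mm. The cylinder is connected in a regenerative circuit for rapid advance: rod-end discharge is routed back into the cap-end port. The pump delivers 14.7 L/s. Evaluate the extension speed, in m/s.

v ≈ 0.513 m/s

In regeneration the rod-end outflow joins the pump flow into the cap end, so the net volume the pump must supply per unit advance equals the rod cross-section area.
Rod cross-section A_rod = π/4 × (191 mm)² = 28650 mm^2
v = Q_pump / A_rod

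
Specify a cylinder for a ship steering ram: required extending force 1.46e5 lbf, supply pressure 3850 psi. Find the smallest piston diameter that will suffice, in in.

Extension force acts on the full piston face: F = P × (π/4)D².
D = √(4F / (πP)) = √(4 × 1.46e5 lbf / (π × 3850 psi))

D ≈ 6.95 in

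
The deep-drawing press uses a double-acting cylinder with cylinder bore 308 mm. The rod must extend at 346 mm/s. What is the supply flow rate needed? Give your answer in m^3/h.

Q ≈ 92.8 m^3/h

Cap-side area A_cap = π/4 × (308 mm)² = 74510 mm^2
Q = A × v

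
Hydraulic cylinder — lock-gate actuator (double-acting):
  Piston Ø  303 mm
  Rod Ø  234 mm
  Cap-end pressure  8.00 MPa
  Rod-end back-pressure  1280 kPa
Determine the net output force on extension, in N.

Cap-side area A_cap = π/4 × (303 mm)² = 72110 mm^2
Rod-side annular area A_ann = π/4 × (303² − 234²) = 29100 mm^2
Net thrust = P_cap·A_cap − P_rod·A_ann = 5.769e5 N − 37250 N

F ≈ 5.40e5 N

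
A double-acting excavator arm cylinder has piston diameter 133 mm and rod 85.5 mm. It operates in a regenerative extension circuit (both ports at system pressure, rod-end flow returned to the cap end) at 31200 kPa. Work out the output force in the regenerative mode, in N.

With equal pressure on both faces, forces on the annular region cancel; the net push is pressure × rod cross-section.
Rod cross-section A_rod = π/4 × (85.5 mm)² = 5741 mm^2
F = P × A_rod

F ≈ 1.79e5 N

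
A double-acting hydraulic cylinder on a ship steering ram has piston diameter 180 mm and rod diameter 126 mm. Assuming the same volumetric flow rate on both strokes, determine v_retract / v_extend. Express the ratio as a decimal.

v_ret/v_ext ≈ 1.96

Cap-side area A_cap = π/4 × (180 mm)² = 25450 mm^2
Rod-side annular area A_ann = π/4 × (180² − 126²) = 12980 mm^2
For equal Q, v ∝ 1/A, so v_ret/v_ext = A_cap/A_ann.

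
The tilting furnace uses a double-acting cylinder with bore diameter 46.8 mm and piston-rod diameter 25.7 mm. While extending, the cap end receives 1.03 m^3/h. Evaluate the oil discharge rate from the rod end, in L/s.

Q_out ≈ 0.200 L/s

Cap-side area A_cap = π/4 × (46.8 mm)² = 1720 mm^2
Rod-side annular area A_ann = π/4 × (46.8² − 25.7²) = 1201 mm^2
Piston speed v = Q_in/A_cap; rod-end outflow Q_out = v × A_ann = Q_in × A_ann/A_cap.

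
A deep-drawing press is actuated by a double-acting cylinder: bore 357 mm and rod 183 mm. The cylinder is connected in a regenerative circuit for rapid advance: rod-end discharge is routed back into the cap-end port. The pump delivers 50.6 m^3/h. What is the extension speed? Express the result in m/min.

v ≈ 32.1 m/min

In regeneration the rod-end outflow joins the pump flow into the cap end, so the net volume the pump must supply per unit advance equals the rod cross-section area.
Rod cross-section A_rod = π/4 × (183 mm)² = 26300 mm^2
v = Q_pump / A_rod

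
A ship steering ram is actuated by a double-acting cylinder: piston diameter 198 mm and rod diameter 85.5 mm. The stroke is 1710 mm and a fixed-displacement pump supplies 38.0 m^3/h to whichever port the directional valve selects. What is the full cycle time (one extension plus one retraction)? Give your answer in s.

t ≈ 9.05 s

Cap-side area A_cap = π/4 × (198 mm)² = 30790 mm^2
Rod-side annular area A_ann = π/4 × (198² − 85.5²) = 25050 mm^2
t_ext = A_cap·L/Q = 4.988 s
t_ret = A_ann·L/Q = 4.058 s
t_cycle = t_ext + t_ret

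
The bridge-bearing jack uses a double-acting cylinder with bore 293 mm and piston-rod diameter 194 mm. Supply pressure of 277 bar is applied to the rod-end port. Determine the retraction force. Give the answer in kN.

Rod-side annular area A_ann = π/4 × (293² − 194²) = 37870 mm^2
On retraction the pressure acts on the annular area (bore minus rod).
F = P × A_ann

F ≈ 1050 kN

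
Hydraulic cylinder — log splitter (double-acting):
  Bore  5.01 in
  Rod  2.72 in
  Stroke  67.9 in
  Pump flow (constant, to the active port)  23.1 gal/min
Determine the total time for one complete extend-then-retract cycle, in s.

Cap-side area A_cap = π/4 × (5.01 in)² = 19.71 in^2
Rod-side annular area A_ann = π/4 × (5.01² − 2.72²) = 13.90 in^2
t_ext = A_cap·L/Q = 15.05 s
t_ret = A_ann·L/Q = 10.61 s
t_cycle = t_ext + t_ret

t ≈ 25.7 s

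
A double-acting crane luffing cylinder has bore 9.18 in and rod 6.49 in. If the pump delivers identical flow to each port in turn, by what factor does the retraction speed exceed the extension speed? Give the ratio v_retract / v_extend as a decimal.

Cap-side area A_cap = π/4 × (9.18 in)² = 66.19 in^2
Rod-side annular area A_ann = π/4 × (9.18² − 6.49²) = 33.11 in^2
For equal Q, v ∝ 1/A, so v_ret/v_ext = A_cap/A_ann.

v_ret/v_ext ≈ 2.00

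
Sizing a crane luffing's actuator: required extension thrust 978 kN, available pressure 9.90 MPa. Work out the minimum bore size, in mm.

Extension force acts on the full piston face: F = P × (π/4)D².
D = √(4F / (πP)) = √(4 × 978 kN / (π × 9.90 MPa))

D ≈ 355 mm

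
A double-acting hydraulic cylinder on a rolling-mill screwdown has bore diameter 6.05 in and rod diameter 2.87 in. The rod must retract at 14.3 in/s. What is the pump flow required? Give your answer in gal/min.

Q ≈ 82.7 gal/min

Rod-side annular area A_ann = π/4 × (6.05² − 2.87²) = 22.28 in^2
Q = A × v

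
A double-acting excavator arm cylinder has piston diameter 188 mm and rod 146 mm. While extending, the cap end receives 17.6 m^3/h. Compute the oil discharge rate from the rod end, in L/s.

Q_out ≈ 1.94 L/s

Cap-side area A_cap = π/4 × (188 mm)² = 27760 mm^2
Rod-side annular area A_ann = π/4 × (188² − 146²) = 11020 mm^2
Piston speed v = Q_in/A_cap; rod-end outflow Q_out = v × A_ann = Q_in × A_ann/A_cap.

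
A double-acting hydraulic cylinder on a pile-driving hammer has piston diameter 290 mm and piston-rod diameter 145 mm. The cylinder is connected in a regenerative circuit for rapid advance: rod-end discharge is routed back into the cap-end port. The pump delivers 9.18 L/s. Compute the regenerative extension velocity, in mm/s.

In regeneration the rod-end outflow joins the pump flow into the cap end, so the net volume the pump must supply per unit advance equals the rod cross-section area.
Rod cross-section A_rod = π/4 × (145 mm)² = 16510 mm^2
v = Q_pump / A_rod

v ≈ 556 mm/s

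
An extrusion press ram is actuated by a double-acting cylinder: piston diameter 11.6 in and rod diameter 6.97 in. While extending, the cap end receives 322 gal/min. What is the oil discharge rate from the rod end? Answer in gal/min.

Cap-side area A_cap = π/4 × (11.6 in)² = 105.7 in^2
Rod-side annular area A_ann = π/4 × (11.6² − 6.97²) = 67.53 in^2
Piston speed v = Q_in/A_cap; rod-end outflow Q_out = v × A_ann = Q_in × A_ann/A_cap.

Q_out ≈ 206 gal/min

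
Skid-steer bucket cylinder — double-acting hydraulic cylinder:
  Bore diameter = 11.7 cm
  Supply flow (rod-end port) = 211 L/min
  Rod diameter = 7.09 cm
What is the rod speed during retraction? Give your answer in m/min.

v ≈ 31.0 m/min

Rod-side annular area A_ann = π/4 × (11.7² − 7.09²) = 68.03 cm^2
Flow into the rod-end port fills the annular volume.
v = Q / A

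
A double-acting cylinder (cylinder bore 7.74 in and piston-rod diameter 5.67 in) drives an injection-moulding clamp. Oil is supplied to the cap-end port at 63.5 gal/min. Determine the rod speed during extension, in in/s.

v ≈ 5.20 in/s

Cap-side area A_cap = π/4 × (7.74 in)² = 47.05 in^2
v = Q / A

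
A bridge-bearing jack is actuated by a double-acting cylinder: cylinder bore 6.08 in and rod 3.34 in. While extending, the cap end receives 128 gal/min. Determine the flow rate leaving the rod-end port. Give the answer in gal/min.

Cap-side area A_cap = π/4 × (6.08 in)² = 29.03 in^2
Rod-side annular area A_ann = π/4 × (6.08² − 3.34²) = 20.27 in^2
Piston speed v = Q_in/A_cap; rod-end outflow Q_out = v × A_ann = Q_in × A_ann/A_cap.

Q_out ≈ 89.4 gal/min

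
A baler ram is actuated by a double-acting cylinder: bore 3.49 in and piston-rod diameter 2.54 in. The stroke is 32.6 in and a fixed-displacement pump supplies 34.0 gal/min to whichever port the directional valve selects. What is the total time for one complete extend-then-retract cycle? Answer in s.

Cap-side area A_cap = π/4 × (3.49 in)² = 9.566 in^2
Rod-side annular area A_ann = π/4 × (3.49² − 2.54²) = 4.499 in^2
t_ext = A_cap·L/Q = 2.382 s
t_ret = A_ann·L/Q = 1.120 s
t_cycle = t_ext + t_ret

t ≈ 3.50 s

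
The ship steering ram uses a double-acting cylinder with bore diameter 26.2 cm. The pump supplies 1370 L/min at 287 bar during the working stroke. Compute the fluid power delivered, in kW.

W ≈ 655 kW

Hydraulic power = P × Q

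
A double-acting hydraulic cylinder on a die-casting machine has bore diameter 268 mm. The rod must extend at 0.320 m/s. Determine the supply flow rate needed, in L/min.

Q ≈ 1080 L/min

Cap-side area A_cap = π/4 × (268 mm)² = 56410 mm^2
Q = A × v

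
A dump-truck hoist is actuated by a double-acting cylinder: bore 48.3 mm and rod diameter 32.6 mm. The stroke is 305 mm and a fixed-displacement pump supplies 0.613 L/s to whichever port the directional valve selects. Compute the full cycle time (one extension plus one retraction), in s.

t ≈ 1.41 s

Cap-side area A_cap = π/4 × (48.3 mm)² = 1832 mm^2
Rod-side annular area A_ann = π/4 × (48.3² − 32.6²) = 997.6 mm^2
t_ext = A_cap·L/Q = 0.9116 s
t_ret = A_ann·L/Q = 0.4963 s
t_cycle = t_ext + t_ret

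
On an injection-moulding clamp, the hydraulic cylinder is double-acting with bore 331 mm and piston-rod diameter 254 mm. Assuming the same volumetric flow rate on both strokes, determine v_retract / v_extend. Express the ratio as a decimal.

v_ret/v_ext ≈ 2.43

Cap-side area A_cap = π/4 × (331 mm)² = 86050 mm^2
Rod-side annular area A_ann = π/4 × (331² − 254²) = 35380 mm^2
For equal Q, v ∝ 1/A, so v_ret/v_ext = A_cap/A_ann.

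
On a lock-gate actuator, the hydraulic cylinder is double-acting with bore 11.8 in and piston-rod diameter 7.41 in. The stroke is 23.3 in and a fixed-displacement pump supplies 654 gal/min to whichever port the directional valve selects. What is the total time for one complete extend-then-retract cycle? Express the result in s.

Cap-side area A_cap = π/4 × (11.8 in)² = 109.4 in^2
Rod-side annular area A_ann = π/4 × (11.8² − 7.41²) = 66.23 in^2
t_ext = A_cap·L/Q = 1.012 s
t_ret = A_ann·L/Q = 0.6129 s
t_cycle = t_ext + t_ret

t ≈ 1.62 s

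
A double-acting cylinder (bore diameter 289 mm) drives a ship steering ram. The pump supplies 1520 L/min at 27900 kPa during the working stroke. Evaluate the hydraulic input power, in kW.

W ≈ 707 kW

Hydraulic power = P × Q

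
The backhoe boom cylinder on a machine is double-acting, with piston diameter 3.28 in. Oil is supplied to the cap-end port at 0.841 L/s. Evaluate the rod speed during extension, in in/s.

v ≈ 6.07 in/s

Cap-side area A_cap = π/4 × (3.28 in)² = 8.450 in^2
v = Q / A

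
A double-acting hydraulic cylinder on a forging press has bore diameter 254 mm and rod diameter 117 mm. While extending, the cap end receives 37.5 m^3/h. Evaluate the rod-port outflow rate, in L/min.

Q_out ≈ 492 L/min

Cap-side area A_cap = π/4 × (254 mm)² = 50670 mm^2
Rod-side annular area A_ann = π/4 × (254² − 117²) = 39920 mm^2
Piston speed v = Q_in/A_cap; rod-end outflow Q_out = v × A_ann = Q_in × A_ann/A_cap.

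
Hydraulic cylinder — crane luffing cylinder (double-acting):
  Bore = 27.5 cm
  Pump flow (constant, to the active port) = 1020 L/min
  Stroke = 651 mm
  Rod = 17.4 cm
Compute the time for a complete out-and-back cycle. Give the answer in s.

Cap-side area A_cap = π/4 × (27.5 cm)² = 594.0 cm^2
Rod-side annular area A_ann = π/4 × (27.5² − 17.4²) = 356.2 cm^2
t_ext = A_cap·L/Q = 2.275 s
t_ret = A_ann·L/Q = 1.364 s
t_cycle = t_ext + t_ret

t ≈ 3.64 s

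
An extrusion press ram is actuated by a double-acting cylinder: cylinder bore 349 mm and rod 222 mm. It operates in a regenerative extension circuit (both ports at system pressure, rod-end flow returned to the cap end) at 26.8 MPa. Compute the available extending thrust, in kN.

F ≈ 1040 kN

With equal pressure on both faces, forces on the annular region cancel; the net push is pressure × rod cross-section.
Rod cross-section A_rod = π/4 × (222 mm)² = 38710 mm^2
F = P × A_rod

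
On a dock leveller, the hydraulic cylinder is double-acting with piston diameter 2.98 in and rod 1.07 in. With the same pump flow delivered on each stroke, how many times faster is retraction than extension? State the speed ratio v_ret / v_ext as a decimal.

v_ret/v_ext ≈ 1.15

Cap-side area A_cap = π/4 × (2.98 in)² = 6.975 in^2
Rod-side annular area A_ann = π/4 × (2.98² − 1.07²) = 6.075 in^2
For equal Q, v ∝ 1/A, so v_ret/v_ext = A_cap/A_ann.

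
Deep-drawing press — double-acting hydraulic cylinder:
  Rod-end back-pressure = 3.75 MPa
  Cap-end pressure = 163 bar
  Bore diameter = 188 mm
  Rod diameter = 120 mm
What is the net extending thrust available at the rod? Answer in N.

F ≈ 3.91e5 N

Cap-side area A_cap = π/4 × (188 mm)² = 27760 mm^2
Rod-side annular area A_ann = π/4 × (188² − 120²) = 16450 mm^2
Net thrust = P_cap·A_cap − P_rod·A_ann = 4.525e5 N − 61690 N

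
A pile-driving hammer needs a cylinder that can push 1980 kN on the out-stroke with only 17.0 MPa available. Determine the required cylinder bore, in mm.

D ≈ 385 mm

Extension force acts on the full piston face: F = P × (π/4)D².
D = √(4F / (πP)) = √(4 × 1980 kN / (π × 17.0 MPa))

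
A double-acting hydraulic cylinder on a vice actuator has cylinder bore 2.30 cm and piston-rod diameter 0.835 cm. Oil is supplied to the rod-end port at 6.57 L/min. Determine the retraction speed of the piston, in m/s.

Rod-side annular area A_ann = π/4 × (2.30² − 0.835²) = 3.607 cm^2
Flow into the rod-end port fills the annular volume.
v = Q / A

v ≈ 0.304 m/s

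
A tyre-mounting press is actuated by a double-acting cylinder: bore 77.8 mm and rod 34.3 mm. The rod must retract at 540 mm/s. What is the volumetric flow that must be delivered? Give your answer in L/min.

Rod-side annular area A_ann = π/4 × (77.8² − 34.3²) = 3830 mm^2
Q = A × v

Q ≈ 124 L/min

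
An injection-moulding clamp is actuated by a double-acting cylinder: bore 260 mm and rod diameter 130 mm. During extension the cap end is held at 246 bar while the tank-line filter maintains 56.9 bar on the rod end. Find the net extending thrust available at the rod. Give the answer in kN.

F ≈ 1080 kN

Cap-side area A_cap = π/4 × (260 mm)² = 53090 mm^2
Rod-side annular area A_ann = π/4 × (260² − 130²) = 39820 mm^2
Net thrust = P_cap·A_cap − P_rod·A_ann = 1306 kN − 226.6 kN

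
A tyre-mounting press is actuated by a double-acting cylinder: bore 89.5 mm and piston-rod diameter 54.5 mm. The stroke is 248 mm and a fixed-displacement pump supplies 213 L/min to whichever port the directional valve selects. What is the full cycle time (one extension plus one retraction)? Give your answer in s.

Cap-side area A_cap = π/4 × (89.5 mm)² = 6291 mm^2
Rod-side annular area A_ann = π/4 × (89.5² − 54.5²) = 3958 mm^2
t_ext = A_cap·L/Q = 0.4395 s
t_ret = A_ann·L/Q = 0.2765 s
t_cycle = t_ext + t_ret

t ≈ 0.716 s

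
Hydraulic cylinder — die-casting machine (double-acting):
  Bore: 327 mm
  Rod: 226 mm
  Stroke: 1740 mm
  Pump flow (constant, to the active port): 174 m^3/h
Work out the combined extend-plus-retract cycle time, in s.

Cap-side area A_cap = π/4 × (327 mm)² = 83980 mm^2
Rod-side annular area A_ann = π/4 × (327² − 226²) = 43870 mm^2
t_ext = A_cap·L/Q = 3.023 s
t_ret = A_ann·L/Q = 1.579 s
t_cycle = t_ext + t_ret

t ≈ 4.60 s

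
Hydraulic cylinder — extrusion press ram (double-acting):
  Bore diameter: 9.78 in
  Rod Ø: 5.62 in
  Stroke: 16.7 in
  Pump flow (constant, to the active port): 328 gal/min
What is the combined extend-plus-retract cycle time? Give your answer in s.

t ≈ 1.66 s

Cap-side area A_cap = π/4 × (9.78 in)² = 75.12 in^2
Rod-side annular area A_ann = π/4 × (9.78² − 5.62²) = 50.32 in^2
t_ext = A_cap·L/Q = 0.9935 s
t_ret = A_ann·L/Q = 0.6654 s
t_cycle = t_ext + t_ret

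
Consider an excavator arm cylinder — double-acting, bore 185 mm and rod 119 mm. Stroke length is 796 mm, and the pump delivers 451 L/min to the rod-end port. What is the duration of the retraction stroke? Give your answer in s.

Rod-side annular area A_ann = π/4 × (185² − 119²) = 15760 mm^2
Swept volume V = A × L; t = V / Q = A·L / Q

t ≈ 1.67 s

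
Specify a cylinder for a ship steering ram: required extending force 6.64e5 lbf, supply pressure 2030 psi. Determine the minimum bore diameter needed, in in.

Extension force acts on the full piston face: F = P × (π/4)D².
D = √(4F / (πP)) = √(4 × 6.64e5 lbf / (π × 2030 psi))

D ≈ 20.4 in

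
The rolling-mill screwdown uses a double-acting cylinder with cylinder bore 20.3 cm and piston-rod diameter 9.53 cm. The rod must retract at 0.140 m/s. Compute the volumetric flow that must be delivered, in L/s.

Q ≈ 3.53 L/s

Rod-side annular area A_ann = π/4 × (20.3² − 9.53²) = 252.3 cm^2
Q = A × v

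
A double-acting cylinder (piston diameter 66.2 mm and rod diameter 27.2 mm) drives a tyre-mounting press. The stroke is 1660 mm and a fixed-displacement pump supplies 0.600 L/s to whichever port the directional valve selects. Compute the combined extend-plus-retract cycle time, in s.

t ≈ 17.4 s

Cap-side area A_cap = π/4 × (66.2 mm)² = 3442 mm^2
Rod-side annular area A_ann = π/4 × (66.2² − 27.2²) = 2861 mm^2
t_ext = A_cap·L/Q = 9.523 s
t_ret = A_ann·L/Q = 7.915 s
t_cycle = t_ext + t_ret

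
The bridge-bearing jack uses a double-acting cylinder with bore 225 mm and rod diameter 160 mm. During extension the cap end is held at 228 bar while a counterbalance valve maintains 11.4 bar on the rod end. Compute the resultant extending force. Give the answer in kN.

F ≈ 884 kN

Cap-side area A_cap = π/4 × (225 mm)² = 39760 mm^2
Rod-side annular area A_ann = π/4 × (225² − 160²) = 19650 mm^2
Net thrust = P_cap·A_cap − P_rod·A_ann = 906.5 kN − 22.41 kN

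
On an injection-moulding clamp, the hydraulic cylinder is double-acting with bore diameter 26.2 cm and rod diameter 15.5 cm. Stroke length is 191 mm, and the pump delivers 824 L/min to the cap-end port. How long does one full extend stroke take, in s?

t ≈ 0.750 s

Cap-side area A_cap = π/4 × (26.2 cm)² = 539.1 cm^2
Swept volume V = A × L; t = V / Q = A·L / Q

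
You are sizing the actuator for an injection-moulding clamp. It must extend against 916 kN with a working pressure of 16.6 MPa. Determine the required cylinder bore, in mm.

Extension force acts on the full piston face: F = P × (π/4)D².
D = √(4F / (πP)) = √(4 × 916 kN / (π × 16.6 MPa))

D ≈ 265 mm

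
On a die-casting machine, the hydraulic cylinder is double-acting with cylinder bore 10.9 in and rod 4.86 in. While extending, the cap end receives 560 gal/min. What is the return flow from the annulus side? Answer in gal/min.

Q_out ≈ 449 gal/min

Cap-side area A_cap = π/4 × (10.9 in)² = 93.31 in^2
Rod-side annular area A_ann = π/4 × (10.9² − 4.86²) = 74.76 in^2
Piston speed v = Q_in/A_cap; rod-end outflow Q_out = v × A_ann = Q_in × A_ann/A_cap.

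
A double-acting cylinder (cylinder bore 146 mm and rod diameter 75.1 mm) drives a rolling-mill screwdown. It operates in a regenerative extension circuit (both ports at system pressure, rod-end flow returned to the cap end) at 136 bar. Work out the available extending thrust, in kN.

With equal pressure on both faces, forces on the annular region cancel; the net push is pressure × rod cross-section.
Rod cross-section A_rod = π/4 × (75.1 mm)² = 4430 mm^2
F = P × A_rod

F ≈ 60.2 kN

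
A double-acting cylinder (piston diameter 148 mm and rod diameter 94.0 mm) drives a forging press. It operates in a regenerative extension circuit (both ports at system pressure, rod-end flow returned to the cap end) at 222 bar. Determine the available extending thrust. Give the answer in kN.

F ≈ 154 kN

With equal pressure on both faces, forces on the annular region cancel; the net push is pressure × rod cross-section.
Rod cross-section A_rod = π/4 × (94.0 mm)² = 6940 mm^2
F = P × A_rod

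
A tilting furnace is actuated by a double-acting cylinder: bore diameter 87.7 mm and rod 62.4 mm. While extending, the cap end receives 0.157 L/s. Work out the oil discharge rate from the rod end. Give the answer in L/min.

Q_out ≈ 4.65 L/min

Cap-side area A_cap = π/4 × (87.7 mm)² = 6041 mm^2
Rod-side annular area A_ann = π/4 × (87.7² − 62.4²) = 2983 mm^2
Piston speed v = Q_in/A_cap; rod-end outflow Q_out = v × A_ann = Q_in × A_ann/A_cap.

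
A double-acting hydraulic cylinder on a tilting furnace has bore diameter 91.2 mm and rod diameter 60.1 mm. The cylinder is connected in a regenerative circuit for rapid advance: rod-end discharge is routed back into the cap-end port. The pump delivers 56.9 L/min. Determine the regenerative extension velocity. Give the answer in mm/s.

v ≈ 334 mm/s

In regeneration the rod-end outflow joins the pump flow into the cap end, so the net volume the pump must supply per unit advance equals the rod cross-section area.
Rod cross-section A_rod = π/4 × (60.1 mm)² = 2837 mm^2
v = Q_pump / A_rod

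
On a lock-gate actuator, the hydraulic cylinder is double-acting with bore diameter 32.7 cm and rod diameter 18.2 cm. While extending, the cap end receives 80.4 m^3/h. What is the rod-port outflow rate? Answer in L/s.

Q_out ≈ 15.4 L/s

Cap-side area A_cap = π/4 × (32.7 cm)² = 839.8 cm^2
Rod-side annular area A_ann = π/4 × (32.7² − 18.2²) = 579.7 cm^2
Piston speed v = Q_in/A_cap; rod-end outflow Q_out = v × A_ann = Q_in × A_ann/A_cap.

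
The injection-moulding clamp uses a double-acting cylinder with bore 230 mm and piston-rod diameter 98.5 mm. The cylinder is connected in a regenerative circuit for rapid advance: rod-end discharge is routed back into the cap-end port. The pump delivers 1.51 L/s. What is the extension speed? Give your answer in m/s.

In regeneration the rod-end outflow joins the pump flow into the cap end, so the net volume the pump must supply per unit advance equals the rod cross-section area.
Rod cross-section A_rod = π/4 × (98.5 mm)² = 7620 mm^2
v = Q_pump / A_rod

v ≈ 0.198 m/s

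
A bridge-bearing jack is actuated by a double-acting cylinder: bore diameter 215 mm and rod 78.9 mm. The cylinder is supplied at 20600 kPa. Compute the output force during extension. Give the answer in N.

F ≈ 7.48e5 N

Cap-side area A_cap = π/4 × (215 mm)² = 36310 mm^2
F = P × A_cap = 20600 kPa × A_cap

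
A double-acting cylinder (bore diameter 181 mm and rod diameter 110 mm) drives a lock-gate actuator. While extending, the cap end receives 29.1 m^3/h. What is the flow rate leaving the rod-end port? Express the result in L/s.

Q_out ≈ 5.10 L/s

Cap-side area A_cap = π/4 × (181 mm)² = 25730 mm^2
Rod-side annular area A_ann = π/4 × (181² − 110²) = 16230 mm^2
Piston speed v = Q_in/A_cap; rod-end outflow Q_out = v × A_ann = Q_in × A_ann/A_cap.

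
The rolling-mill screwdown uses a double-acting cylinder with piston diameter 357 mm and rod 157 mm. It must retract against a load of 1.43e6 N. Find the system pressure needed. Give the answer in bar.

Rod-side annular area A_ann = π/4 × (357² − 157²) = 80740 mm^2
Retraction: pressure acts on the annular area.
P = F / A = 1.43e6 N / A

P ≈ 177 bar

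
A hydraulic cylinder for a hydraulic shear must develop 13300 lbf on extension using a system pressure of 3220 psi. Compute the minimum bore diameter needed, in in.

D ≈ 2.29 in

Extension force acts on the full piston face: F = P × (π/4)D².
D = √(4F / (πP)) = √(4 × 13300 lbf / (π × 3220 psi))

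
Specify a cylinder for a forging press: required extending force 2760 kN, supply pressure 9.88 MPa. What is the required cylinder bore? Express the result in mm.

Extension force acts on the full piston face: F = P × (π/4)D².
D = √(4F / (πP)) = √(4 × 2760 kN / (π × 9.88 MPa))

D ≈ 596 mm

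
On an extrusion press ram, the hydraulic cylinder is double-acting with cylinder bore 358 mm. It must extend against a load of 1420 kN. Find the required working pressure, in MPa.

P ≈ 14.1 MPa

Cap-side area A_cap = π/4 × (358 mm)² = 1.007e5 mm^2
P = F / A = 1420 kN / A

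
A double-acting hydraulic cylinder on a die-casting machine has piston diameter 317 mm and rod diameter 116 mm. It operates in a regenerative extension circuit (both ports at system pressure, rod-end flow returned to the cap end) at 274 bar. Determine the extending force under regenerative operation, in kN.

With equal pressure on both faces, forces on the annular region cancel; the net push is pressure × rod cross-section.
Rod cross-section A_rod = π/4 × (116 mm)² = 10570 mm^2
F = P × A_rod

F ≈ 290 kN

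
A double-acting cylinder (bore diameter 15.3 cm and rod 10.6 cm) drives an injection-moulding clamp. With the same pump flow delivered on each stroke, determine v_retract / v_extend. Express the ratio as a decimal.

v_ret/v_ext ≈ 1.92

Cap-side area A_cap = π/4 × (15.3 cm)² = 183.9 cm^2
Rod-side annular area A_ann = π/4 × (15.3² − 10.6²) = 95.61 cm^2
For equal Q, v ∝ 1/A, so v_ret/v_ext = A_cap/A_ann.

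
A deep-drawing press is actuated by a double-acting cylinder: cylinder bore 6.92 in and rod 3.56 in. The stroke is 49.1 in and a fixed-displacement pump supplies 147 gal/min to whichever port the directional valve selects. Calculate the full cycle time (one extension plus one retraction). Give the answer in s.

Cap-side area A_cap = π/4 × (6.92 in)² = 37.61 in^2
Rod-side annular area A_ann = π/4 × (6.92² − 3.56²) = 27.66 in^2
t_ext = A_cap·L/Q = 3.263 s
t_ret = A_ann·L/Q = 2.399 s
t_cycle = t_ext + t_ret

t ≈ 5.66 s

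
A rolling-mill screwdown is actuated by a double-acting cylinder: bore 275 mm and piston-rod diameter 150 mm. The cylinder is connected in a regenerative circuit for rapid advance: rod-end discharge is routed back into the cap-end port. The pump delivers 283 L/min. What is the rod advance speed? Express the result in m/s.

In regeneration the rod-end outflow joins the pump flow into the cap end, so the net volume the pump must supply per unit advance equals the rod cross-section area.
Rod cross-section A_rod = π/4 × (150 mm)² = 17670 mm^2
v = Q_pump / A_rod

v ≈ 0.267 m/s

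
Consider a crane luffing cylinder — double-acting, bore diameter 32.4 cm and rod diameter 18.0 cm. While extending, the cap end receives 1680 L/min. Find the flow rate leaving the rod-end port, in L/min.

Cap-side area A_cap = π/4 × (32.4 cm)² = 824.5 cm^2
Rod-side annular area A_ann = π/4 × (32.4² − 18.0²) = 570.0 cm^2
Piston speed v = Q_in/A_cap; rod-end outflow Q_out = v × A_ann = Q_in × A_ann/A_cap.

Q_out ≈ 1160 L/min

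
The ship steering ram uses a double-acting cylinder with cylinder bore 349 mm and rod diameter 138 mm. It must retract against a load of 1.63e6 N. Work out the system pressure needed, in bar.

Rod-side annular area A_ann = π/4 × (349² − 138²) = 80710 mm^2
Retraction: pressure acts on the annular area.
P = F / A = 1.63e6 N / A

P ≈ 202 bar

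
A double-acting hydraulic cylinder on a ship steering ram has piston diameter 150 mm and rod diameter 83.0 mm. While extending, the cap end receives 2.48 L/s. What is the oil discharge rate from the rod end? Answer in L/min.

Cap-side area A_cap = π/4 × (150 mm)² = 17670 mm^2
Rod-side annular area A_ann = π/4 × (150² − 83.0²) = 12260 mm^2
Piston speed v = Q_in/A_cap; rod-end outflow Q_out = v × A_ann = Q_in × A_ann/A_cap.

Q_out ≈ 103 L/min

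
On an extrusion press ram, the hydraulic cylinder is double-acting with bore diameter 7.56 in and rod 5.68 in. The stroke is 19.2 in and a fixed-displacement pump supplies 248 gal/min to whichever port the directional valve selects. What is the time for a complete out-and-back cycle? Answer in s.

t ≈ 1.30 s

Cap-side area A_cap = π/4 × (7.56 in)² = 44.89 in^2
Rod-side annular area A_ann = π/4 × (7.56² − 5.68²) = 19.55 in^2
t_ext = A_cap·L/Q = 0.9027 s
t_ret = A_ann·L/Q = 0.3931 s
t_cycle = t_ext + t_ret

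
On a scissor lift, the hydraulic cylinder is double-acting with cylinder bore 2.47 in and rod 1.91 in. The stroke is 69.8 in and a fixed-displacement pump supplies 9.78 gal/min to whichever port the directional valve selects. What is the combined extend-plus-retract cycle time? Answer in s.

Cap-side area A_cap = π/4 × (2.47 in)² = 4.792 in^2
Rod-side annular area A_ann = π/4 × (2.47² − 1.91²) = 1.926 in^2
t_ext = A_cap·L/Q = 8.883 s
t_ret = A_ann·L/Q = 3.571 s
t_cycle = t_ext + t_ret

t ≈ 12.5 s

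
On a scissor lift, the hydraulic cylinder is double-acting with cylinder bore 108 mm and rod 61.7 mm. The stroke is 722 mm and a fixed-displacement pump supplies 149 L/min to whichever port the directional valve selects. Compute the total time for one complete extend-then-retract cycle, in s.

t ≈ 4.46 s

Cap-side area A_cap = π/4 × (108 mm)² = 9161 mm^2
Rod-side annular area A_ann = π/4 × (108² − 61.7²) = 6171 mm^2
t_ext = A_cap·L/Q = 2.663 s
t_ret = A_ann·L/Q = 1.794 s
t_cycle = t_ext + t_ret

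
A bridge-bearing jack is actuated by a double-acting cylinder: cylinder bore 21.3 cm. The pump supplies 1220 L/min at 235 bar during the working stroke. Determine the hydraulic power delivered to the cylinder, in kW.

W ≈ 478 kW

Hydraulic power = P × Q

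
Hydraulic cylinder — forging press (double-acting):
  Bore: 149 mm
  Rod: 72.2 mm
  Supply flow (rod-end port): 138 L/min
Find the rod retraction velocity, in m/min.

Rod-side annular area A_ann = π/4 × (149² − 72.2²) = 13340 mm^2
Flow into the rod-end port fills the annular volume.
v = Q / A

v ≈ 10.3 m/min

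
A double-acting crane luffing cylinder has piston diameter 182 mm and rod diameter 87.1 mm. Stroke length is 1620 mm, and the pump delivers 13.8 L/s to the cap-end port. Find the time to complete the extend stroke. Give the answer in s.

Cap-side area A_cap = π/4 × (182 mm)² = 26020 mm^2
Swept volume V = A × L; t = V / Q = A·L / Q

t ≈ 3.05 s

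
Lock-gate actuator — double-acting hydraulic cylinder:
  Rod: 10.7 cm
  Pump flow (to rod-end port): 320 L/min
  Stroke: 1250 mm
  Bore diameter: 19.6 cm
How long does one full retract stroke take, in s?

t ≈ 4.96 s

Rod-side annular area A_ann = π/4 × (19.6² − 10.7²) = 211.8 cm^2
Swept volume V = A × L; t = V / Q = A·L / Q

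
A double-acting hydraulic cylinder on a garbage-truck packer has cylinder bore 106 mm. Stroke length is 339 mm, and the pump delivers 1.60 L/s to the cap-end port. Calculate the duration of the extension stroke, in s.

t ≈ 1.87 s

Cap-side area A_cap = π/4 × (106 mm)² = 8825 mm^2
Swept volume V = A × L; t = V / Q = A·L / Q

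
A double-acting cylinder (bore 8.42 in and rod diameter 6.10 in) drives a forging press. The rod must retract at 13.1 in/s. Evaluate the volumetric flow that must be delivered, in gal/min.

Q ≈ 90.0 gal/min

Rod-side annular area A_ann = π/4 × (8.42² − 6.10²) = 26.46 in^2
Q = A × v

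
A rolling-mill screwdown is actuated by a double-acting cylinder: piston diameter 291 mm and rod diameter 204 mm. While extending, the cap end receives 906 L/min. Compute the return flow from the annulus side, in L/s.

Q_out ≈ 7.68 L/s

Cap-side area A_cap = π/4 × (291 mm)² = 66510 mm^2
Rod-side annular area A_ann = π/4 × (291² − 204²) = 33820 mm^2
Piston speed v = Q_in/A_cap; rod-end outflow Q_out = v × A_ann = Q_in × A_ann/A_cap.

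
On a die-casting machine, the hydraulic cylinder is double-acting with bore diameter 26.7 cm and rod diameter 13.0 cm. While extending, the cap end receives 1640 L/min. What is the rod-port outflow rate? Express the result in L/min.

Q_out ≈ 1250 L/min

Cap-side area A_cap = π/4 × (26.7 cm)² = 559.9 cm^2
Rod-side annular area A_ann = π/4 × (26.7² − 13.0²) = 427.2 cm^2
Piston speed v = Q_in/A_cap; rod-end outflow Q_out = v × A_ann = Q_in × A_ann/A_cap.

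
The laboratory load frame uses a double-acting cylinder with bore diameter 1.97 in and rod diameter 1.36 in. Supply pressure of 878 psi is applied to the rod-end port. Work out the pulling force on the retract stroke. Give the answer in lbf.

F ≈ 1400 lbf

Rod-side annular area A_ann = π/4 × (1.97² − 1.36²) = 1.595 in^2
On retraction the pressure acts on the annular area (bore minus rod).
F = P × A_ann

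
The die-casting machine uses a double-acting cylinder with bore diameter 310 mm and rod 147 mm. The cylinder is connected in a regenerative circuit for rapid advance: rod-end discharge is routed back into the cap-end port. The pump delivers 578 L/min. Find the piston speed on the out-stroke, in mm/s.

v ≈ 568 mm/s

In regeneration the rod-end outflow joins the pump flow into the cap end, so the net volume the pump must supply per unit advance equals the rod cross-section area.
Rod cross-section A_rod = π/4 × (147 mm)² = 16970 mm^2
v = Q_pump / A_rod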